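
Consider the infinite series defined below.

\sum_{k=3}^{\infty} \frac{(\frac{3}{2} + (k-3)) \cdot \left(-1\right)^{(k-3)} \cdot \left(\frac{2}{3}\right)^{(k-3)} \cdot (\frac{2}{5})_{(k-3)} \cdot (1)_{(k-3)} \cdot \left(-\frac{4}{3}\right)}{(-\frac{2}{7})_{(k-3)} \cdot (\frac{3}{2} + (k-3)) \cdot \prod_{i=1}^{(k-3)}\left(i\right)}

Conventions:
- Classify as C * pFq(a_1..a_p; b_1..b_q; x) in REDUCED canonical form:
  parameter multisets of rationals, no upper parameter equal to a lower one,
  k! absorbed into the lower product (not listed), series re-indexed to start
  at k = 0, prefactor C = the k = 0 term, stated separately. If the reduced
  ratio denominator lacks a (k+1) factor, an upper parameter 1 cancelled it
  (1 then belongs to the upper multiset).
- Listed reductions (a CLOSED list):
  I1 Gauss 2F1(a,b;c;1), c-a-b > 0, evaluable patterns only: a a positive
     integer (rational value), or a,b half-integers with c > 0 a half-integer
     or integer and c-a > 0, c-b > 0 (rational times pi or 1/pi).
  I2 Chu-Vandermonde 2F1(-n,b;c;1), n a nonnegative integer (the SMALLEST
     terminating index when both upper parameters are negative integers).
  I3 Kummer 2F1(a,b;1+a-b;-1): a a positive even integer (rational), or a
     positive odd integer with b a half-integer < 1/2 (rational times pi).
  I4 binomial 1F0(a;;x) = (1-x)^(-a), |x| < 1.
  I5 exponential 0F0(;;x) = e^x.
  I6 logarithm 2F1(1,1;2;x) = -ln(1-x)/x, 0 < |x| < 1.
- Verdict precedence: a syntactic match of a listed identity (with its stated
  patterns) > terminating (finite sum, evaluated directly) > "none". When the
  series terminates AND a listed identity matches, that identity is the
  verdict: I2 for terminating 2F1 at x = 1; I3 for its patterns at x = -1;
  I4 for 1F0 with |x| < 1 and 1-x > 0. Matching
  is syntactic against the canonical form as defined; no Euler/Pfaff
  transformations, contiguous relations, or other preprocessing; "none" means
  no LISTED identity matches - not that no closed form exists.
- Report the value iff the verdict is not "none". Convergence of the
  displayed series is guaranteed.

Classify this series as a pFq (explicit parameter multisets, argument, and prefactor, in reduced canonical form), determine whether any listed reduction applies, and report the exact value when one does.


x = -\frac{2}{3} here; the reduced form reads 2F1, upper {\frac{2}{5}, 1}, lower {-\frac{2}{7}}, C = -\frac{4}{3}. Verdict: none here - no I1-I6 shape fits x = -\frac{2}{3} with lower {-\frac{2}{7}}.

First insight: t_0 = -\frac{4}{3} here, and striking the common factor k + 3/2 reduces the term (C = -4/3, x = -2/3).
Term ratio: r(k) = -\frac{2}{3} * (k+\frac{2}{5}) (k+1) / [(k-\frac{2}{7}) (k+1)] - rational in k, leading ratio -\frac{2}{3}; with t_0 = -\frac{4}{3}, classification follows.


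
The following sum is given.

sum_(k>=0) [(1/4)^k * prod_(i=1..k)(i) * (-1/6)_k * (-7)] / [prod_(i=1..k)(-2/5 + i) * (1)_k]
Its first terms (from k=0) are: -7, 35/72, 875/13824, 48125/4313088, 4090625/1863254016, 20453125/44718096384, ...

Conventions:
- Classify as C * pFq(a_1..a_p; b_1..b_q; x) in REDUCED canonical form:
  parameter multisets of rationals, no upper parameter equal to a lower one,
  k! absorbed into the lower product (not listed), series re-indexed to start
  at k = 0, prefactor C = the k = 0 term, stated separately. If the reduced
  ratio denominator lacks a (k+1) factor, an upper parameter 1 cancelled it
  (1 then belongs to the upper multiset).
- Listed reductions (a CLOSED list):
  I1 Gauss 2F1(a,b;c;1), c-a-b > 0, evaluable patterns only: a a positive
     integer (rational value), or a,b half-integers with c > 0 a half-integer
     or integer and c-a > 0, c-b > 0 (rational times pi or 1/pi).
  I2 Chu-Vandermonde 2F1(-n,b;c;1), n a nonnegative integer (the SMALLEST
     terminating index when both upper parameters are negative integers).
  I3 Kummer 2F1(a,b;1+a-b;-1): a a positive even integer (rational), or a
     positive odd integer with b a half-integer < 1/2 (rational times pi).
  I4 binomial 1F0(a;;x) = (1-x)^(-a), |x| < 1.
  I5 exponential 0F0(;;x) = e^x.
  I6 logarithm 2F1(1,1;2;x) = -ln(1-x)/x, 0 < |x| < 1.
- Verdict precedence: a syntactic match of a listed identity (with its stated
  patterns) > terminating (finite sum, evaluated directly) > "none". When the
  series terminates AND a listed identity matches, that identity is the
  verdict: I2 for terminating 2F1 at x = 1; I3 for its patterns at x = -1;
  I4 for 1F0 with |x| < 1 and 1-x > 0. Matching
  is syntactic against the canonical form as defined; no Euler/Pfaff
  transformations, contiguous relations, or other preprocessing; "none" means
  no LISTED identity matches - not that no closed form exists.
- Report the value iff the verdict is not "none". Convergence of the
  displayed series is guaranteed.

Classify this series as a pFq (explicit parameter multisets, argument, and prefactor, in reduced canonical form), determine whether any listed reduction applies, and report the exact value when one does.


Structural cue: x = (1/4) and the lower running product (prefactor -7) is a rising factorial.
Consecutive-term ratio: r(k) = (1/4) * (k-1/6) (k+1) / [(k+3/5) (k+1)] - rational; roots negated = parameters, x = (1/4), C = -7.

Canonical form: C = -7 times 2F1 with upper {-1/6, 1}, lower {3/5}, x = 1/4. Verdict: none. No listed pattern accepts 2F1(-1/6, 1; 3/5; 1/4).


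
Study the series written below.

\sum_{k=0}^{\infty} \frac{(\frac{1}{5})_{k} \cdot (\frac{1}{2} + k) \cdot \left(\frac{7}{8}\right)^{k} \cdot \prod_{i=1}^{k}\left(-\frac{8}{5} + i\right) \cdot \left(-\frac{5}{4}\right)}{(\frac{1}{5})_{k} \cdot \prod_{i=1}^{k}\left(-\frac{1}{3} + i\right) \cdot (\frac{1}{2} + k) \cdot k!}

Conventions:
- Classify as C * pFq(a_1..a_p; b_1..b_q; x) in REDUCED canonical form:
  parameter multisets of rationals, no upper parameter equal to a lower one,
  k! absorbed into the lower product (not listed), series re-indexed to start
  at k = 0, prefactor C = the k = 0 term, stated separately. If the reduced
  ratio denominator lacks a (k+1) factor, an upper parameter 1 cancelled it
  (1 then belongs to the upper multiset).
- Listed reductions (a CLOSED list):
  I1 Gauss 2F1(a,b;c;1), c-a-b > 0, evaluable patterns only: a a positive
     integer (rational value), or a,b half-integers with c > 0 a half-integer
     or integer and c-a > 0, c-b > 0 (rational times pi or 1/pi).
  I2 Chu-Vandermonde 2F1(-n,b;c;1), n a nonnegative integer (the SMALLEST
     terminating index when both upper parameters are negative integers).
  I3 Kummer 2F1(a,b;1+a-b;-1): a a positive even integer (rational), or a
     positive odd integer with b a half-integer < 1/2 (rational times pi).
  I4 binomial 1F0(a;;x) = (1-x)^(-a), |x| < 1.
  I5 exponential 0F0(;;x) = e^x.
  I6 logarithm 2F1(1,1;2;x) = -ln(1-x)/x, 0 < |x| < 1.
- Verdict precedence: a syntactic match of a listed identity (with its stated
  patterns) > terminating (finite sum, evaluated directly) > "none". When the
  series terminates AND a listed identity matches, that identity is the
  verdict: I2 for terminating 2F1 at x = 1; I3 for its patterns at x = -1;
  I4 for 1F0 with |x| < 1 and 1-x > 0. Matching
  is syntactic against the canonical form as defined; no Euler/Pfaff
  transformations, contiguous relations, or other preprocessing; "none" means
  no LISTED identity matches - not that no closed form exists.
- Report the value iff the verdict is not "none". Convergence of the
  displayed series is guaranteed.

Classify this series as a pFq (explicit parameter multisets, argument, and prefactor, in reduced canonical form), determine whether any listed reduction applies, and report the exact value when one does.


With C = -\frac{5}{4}: the canonical form is 1F1(-\frac{3}{5}; \frac{2}{3}; \frac{7}{8}). Verdict: none - at argument \frac{7}{8} the multisets {-\frac{3}{5}} ; {\frac{2}{3}} match no listed identity.

Structural cue: x = \frac{7}{8} and the parameter 1/5 appears in both the upper and lower lists and cancels (alongside the other common factor).
Term ratio: r(k) = \frac{7}{8} * (k-\frac{3}{5}) / [(k+\frac{2}{3}) (k+1)] ; factor over Q: parameters, x = \frac{7}{8}, and C = -\frac{5}{4}.


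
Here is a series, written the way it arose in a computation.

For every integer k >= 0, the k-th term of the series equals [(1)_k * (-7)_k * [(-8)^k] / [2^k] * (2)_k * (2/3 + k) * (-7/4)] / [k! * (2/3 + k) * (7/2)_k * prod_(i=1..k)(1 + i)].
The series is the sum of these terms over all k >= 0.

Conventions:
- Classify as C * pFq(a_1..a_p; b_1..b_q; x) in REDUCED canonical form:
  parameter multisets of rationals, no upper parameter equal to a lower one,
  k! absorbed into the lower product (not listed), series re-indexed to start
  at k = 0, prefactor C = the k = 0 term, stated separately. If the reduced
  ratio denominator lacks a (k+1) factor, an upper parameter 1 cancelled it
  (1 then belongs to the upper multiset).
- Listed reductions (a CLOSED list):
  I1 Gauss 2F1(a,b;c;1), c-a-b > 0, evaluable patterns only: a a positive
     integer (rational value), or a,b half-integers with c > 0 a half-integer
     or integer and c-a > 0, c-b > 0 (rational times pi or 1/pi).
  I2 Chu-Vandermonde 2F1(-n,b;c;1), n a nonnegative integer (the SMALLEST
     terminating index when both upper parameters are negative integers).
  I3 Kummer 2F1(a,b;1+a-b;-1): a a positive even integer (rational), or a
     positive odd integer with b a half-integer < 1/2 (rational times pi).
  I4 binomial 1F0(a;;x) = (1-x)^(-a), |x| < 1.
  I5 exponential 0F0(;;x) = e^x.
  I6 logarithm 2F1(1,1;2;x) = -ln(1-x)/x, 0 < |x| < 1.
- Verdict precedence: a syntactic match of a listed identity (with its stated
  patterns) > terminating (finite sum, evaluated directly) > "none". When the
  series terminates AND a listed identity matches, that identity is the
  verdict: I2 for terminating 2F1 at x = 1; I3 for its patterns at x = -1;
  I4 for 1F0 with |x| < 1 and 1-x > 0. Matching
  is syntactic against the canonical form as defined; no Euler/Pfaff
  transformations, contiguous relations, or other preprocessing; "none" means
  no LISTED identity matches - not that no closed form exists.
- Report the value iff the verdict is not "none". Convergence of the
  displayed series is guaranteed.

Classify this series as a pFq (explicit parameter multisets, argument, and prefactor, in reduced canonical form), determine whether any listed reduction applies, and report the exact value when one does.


At argument -4: a 2F1 with upper {-7, 1}, lower {7/2}, scaled by C = -7/4. Verdict: terminating. With -7 upstairs the series is a 8-term polynomial sum; evaluated term by term. Hence: -1956480505/554268.

Key step: t_0 = -7/4 here, and the parameter 2 appears in both the upper and lower lists and cancels (alongside the other common factor).
Term ratio: r(k) = (-4) * (k-7) (k+1) / [(k+7/2) (k+1)] ; factor over Q: parameters, x = (-4), and C = -7/4.


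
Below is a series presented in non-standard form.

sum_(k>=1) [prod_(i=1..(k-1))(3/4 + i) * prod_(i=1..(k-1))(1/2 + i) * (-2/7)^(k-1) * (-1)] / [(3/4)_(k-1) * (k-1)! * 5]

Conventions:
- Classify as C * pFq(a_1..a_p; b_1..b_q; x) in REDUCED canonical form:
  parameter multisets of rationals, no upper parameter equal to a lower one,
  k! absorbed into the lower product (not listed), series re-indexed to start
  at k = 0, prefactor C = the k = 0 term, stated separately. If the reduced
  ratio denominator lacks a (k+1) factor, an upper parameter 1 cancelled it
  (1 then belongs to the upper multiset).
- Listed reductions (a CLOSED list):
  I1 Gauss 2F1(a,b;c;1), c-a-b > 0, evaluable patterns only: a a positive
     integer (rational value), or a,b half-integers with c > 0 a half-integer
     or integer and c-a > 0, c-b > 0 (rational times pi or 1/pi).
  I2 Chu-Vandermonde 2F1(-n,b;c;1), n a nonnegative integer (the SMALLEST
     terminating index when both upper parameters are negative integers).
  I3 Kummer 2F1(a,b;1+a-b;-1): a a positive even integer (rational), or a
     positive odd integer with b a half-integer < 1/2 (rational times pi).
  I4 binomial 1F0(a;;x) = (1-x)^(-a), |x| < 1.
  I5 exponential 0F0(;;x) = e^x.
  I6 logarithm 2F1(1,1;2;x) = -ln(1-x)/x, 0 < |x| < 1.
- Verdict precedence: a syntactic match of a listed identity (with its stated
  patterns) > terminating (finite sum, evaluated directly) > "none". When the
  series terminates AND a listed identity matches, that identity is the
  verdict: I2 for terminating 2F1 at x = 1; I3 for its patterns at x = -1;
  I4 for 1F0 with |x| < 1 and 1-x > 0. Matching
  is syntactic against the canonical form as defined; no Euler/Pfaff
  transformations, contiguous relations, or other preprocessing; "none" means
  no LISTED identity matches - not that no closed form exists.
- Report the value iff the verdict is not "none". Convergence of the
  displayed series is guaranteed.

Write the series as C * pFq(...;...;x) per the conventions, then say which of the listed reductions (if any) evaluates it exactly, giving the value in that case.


x = -2/7 here; the reduced form reads 2F1, upper {3/2, 7/4}, lower {3/4}, C = -1/5. Verdict: none. No listed pattern accepts 2F1(3/2, 7/4; 3/4; -2/7).

Key step: x = (-2/7) and the running product (C = -1/5, x = -2/7) telescopes to a rising factorial.
Adjacent-term ratio: r(k) = (-2/7) * (k+3/2) (k+7/4) / [(k+3/4) (k+1)] - rational in k, leading ratio (-2/7); with t_0 = -1/5, classification follows.


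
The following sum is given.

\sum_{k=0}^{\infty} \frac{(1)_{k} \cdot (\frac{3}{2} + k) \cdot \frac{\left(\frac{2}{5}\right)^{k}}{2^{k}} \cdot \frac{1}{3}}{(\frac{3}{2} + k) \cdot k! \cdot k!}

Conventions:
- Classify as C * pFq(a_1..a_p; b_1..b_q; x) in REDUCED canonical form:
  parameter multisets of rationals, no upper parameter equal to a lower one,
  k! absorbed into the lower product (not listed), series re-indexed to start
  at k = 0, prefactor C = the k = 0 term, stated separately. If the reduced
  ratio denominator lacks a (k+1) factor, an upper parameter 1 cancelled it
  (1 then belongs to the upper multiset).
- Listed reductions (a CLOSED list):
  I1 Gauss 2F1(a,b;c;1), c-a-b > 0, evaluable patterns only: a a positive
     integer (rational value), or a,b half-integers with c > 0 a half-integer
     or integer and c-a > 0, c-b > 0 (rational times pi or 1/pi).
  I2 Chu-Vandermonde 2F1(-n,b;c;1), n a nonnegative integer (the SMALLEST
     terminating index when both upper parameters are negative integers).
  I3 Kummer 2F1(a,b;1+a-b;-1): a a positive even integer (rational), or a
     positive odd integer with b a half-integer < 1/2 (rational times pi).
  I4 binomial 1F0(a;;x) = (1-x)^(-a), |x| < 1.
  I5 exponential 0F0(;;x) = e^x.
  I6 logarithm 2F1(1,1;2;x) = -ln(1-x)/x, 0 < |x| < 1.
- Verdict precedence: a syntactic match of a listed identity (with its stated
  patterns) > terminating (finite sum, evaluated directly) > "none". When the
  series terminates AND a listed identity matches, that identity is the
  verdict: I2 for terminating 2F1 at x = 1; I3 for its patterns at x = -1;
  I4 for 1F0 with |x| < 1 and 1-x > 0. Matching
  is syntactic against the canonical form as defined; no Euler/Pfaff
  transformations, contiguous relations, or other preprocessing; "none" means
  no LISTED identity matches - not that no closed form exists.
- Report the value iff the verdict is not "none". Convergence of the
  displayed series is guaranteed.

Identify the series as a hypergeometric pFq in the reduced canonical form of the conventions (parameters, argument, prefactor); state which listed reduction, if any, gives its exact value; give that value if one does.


Classification (C = \frac{1}{3}): 0F0 with upper {-}, lower {-}, argument x = \frac{1}{5}. Verdict (x = \frac{1}{5}): the exponential series (I5) applies (the 0F0 exponential series at x = \frac{1}{5}). Exact value: \frac{1}{3} \cdot e^{\frac{1}{5}}.

Key step: t_0 being \frac{1}{3}, the two k-th powers (prefactor 1/3) combine into one argument.
Term ratio: r(k) = \frac{1}{5} * 1 / [(k+1)] ; factor over Q: parameters, x = \frac{1}{5}, and C = \frac{1}{3}.


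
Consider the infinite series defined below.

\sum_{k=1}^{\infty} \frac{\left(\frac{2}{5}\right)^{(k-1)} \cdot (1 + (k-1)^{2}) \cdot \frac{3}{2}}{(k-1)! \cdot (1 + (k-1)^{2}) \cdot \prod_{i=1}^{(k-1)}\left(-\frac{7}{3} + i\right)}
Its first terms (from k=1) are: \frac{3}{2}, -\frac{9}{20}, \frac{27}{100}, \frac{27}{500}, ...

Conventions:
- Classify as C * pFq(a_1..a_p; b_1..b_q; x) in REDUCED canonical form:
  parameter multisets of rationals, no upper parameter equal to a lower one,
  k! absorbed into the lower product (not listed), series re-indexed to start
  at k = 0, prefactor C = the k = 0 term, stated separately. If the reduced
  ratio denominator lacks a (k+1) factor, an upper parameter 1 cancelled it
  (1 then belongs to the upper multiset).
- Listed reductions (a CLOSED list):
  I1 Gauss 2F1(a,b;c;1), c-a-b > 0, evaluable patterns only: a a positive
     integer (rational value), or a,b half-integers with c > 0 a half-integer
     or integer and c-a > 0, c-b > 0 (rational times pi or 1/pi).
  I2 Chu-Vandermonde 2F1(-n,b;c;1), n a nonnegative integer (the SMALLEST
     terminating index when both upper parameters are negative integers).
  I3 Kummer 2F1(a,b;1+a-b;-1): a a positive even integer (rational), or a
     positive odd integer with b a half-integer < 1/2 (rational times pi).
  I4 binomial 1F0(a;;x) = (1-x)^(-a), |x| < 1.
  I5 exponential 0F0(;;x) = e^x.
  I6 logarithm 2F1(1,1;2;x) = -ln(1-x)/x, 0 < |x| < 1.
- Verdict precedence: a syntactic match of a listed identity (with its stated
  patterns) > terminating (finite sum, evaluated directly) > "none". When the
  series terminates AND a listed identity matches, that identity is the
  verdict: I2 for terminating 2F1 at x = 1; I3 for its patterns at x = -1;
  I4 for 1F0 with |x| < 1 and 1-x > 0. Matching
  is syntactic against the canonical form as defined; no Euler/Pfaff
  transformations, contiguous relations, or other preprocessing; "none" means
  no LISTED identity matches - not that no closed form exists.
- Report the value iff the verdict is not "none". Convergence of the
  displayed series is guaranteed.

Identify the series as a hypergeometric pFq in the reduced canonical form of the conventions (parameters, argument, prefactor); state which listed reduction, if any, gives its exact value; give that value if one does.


The series (x = \frac{2}{5}) is 0F1: upper {-}, lower {-\frac{4}{3}}, prefactor \frac{3}{2}. Verdict: no listed reduction: x = \frac{2}{5} and upper {-} fail every I1-I6 pattern.

The tell: x = \frac{2}{5} and striking the common factor k^2 + 1 reduces the term (C = 3/2, x = 2/5).
Adjacent-term ratio: r(k) = \frac{2}{5} * 1 / [(k-\frac{4}{3}) (k+1)] ; factor over Q: parameters, x = \frac{2}{5}, and C = \frac{3}{2}.


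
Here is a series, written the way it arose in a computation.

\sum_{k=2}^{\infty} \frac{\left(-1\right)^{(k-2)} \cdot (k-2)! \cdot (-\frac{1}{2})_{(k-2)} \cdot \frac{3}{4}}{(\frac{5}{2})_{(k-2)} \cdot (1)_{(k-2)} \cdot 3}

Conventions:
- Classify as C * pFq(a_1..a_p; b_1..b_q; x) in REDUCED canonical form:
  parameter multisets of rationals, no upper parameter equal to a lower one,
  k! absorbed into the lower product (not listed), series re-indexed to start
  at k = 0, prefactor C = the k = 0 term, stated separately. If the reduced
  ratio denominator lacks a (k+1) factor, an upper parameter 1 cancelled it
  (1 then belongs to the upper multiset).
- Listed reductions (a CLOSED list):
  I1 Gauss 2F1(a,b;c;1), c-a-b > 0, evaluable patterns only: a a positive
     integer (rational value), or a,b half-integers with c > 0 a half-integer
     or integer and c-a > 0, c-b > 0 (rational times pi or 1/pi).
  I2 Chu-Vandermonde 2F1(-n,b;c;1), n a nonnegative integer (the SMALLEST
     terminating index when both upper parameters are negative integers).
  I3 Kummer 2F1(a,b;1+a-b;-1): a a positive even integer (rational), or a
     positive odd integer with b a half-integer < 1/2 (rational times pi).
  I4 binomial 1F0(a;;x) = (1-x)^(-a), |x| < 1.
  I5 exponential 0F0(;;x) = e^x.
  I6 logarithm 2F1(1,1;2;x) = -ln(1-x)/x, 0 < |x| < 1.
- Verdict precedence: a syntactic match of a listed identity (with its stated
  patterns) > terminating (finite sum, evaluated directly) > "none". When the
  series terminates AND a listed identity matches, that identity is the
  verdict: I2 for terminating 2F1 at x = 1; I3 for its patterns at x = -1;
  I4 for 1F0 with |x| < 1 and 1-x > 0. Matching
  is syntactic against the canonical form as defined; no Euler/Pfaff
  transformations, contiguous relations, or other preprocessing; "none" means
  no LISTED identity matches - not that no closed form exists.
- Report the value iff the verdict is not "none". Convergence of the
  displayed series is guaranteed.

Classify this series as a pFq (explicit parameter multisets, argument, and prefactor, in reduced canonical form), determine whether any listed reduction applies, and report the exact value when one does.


Reduced: x = -1, 2F1, upper = {-\frac{1}{2}, 1}, lower = {\frac{5}{2}}, C = \frac{1}{4}. Verdict: Kummer (I3) applies (x = -1; c = \frac{5}{2} equals 1+a-b for upper {-\frac{1}{2}, 1}: listed pattern). Its exact value is \frac{3}{32} \cdot \pi.

First insight: from the first term \frac{1}{4}: the constant factors (prefactor 1/4) combine into one prefactor.
Consecutive-term ratio: r(k) = -1 * (k-\frac{1}{2}) (k+1) / [(k+\frac{5}{2}) (k+1)] ; factor over Q: parameters, x = -1, and C = \frac{1}{4}.


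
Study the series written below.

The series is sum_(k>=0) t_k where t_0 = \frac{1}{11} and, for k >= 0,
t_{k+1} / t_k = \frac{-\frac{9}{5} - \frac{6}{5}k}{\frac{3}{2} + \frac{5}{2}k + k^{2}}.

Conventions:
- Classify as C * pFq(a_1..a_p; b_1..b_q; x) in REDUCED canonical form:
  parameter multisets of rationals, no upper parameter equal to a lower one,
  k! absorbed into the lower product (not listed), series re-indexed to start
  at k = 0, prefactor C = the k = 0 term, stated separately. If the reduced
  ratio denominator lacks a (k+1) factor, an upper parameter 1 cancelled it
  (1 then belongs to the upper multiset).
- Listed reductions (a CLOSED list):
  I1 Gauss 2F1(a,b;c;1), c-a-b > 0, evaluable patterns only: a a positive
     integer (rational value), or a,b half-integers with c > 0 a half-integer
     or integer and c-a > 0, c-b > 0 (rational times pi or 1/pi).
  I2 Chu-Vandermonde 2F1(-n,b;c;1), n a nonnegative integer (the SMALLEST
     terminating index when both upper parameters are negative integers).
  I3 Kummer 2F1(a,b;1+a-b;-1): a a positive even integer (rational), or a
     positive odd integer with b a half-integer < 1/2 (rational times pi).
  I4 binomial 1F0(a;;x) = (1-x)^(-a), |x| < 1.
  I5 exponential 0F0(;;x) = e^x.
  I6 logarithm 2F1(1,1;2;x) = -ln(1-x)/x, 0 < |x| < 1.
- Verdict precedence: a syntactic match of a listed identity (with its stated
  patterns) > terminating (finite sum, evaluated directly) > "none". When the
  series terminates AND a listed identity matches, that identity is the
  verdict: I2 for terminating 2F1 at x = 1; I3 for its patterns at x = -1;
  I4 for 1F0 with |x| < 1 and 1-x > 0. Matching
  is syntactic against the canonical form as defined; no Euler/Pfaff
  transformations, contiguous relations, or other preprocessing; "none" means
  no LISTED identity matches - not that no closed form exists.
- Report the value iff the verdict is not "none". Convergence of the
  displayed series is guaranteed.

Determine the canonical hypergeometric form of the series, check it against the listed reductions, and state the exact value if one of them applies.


Classification (C = \frac{1}{11}): 0F0 with upper {-}, lower {-}, argument x = -\frac{6}{5}. Verdict at x = -\frac{6}{5}: the I5 exponential reduction matches (the 0F0 exponential series at x = -\frac{6}{5}). Sum: \frac{1}{11} \cdot e^{-\frac{6}{5}}.

Key observation: with t_0 = \frac{1}{11}, the ratio is unreduced: k + 3/2 divides both sides (C = 1/11).
Ratio: r(k) = -\frac{6}{5} * 1 / [(k+1)] - rational; roots negated = parameters, x = -\frac{6}{5}, C = \frac{1}{11}.


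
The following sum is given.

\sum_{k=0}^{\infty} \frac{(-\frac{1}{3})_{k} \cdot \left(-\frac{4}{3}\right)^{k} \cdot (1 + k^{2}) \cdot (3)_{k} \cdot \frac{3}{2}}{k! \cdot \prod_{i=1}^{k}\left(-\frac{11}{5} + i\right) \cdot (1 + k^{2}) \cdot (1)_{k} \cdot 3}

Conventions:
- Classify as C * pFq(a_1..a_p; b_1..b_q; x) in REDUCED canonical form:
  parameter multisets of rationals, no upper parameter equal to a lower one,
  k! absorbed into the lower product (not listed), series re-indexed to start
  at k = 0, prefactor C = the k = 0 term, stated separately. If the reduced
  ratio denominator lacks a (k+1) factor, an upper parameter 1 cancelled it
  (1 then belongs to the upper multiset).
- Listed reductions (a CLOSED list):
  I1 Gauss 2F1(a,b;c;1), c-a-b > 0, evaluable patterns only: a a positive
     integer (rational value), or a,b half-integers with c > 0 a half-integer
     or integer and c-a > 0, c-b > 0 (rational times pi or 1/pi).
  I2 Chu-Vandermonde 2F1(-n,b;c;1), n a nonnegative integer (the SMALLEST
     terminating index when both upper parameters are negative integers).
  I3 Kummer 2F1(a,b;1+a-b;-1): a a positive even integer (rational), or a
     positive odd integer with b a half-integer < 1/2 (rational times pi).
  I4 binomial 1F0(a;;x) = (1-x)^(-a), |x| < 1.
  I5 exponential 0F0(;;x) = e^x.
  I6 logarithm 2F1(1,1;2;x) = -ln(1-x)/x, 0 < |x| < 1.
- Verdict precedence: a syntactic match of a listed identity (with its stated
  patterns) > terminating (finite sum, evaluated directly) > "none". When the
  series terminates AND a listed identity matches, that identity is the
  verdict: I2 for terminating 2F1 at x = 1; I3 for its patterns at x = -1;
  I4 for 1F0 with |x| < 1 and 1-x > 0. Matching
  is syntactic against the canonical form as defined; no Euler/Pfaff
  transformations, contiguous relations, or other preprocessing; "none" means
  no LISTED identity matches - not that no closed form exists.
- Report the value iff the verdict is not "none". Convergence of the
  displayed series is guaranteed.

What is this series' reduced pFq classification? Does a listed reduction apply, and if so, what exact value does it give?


The series (x = -\frac{4}{3}) is 2F2: upper {-\frac{1}{3}, 3}, lower {-\frac{6}{5}, 1}, prefactor \frac{1}{2}. Verdict: none - at argument -\frac{4}{3} the multisets {-\frac{1}{3}, 3} ; {-\frac{6}{5}, 1} match no listed identity.

Structural cue: with t_0 = \frac{1}{2}, the lower running product (C = 1/2) is a rising factorial.
Consecutive-term ratio: r(k) = -\frac{4}{3} * (k-\frac{1}{3}) (k+3) / [(k-\frac{6}{5}) (k+1) (k+1)] - rational in k. x = -\frac{4}{3}; t_0 = \frac{1}{2}; negate the roots.


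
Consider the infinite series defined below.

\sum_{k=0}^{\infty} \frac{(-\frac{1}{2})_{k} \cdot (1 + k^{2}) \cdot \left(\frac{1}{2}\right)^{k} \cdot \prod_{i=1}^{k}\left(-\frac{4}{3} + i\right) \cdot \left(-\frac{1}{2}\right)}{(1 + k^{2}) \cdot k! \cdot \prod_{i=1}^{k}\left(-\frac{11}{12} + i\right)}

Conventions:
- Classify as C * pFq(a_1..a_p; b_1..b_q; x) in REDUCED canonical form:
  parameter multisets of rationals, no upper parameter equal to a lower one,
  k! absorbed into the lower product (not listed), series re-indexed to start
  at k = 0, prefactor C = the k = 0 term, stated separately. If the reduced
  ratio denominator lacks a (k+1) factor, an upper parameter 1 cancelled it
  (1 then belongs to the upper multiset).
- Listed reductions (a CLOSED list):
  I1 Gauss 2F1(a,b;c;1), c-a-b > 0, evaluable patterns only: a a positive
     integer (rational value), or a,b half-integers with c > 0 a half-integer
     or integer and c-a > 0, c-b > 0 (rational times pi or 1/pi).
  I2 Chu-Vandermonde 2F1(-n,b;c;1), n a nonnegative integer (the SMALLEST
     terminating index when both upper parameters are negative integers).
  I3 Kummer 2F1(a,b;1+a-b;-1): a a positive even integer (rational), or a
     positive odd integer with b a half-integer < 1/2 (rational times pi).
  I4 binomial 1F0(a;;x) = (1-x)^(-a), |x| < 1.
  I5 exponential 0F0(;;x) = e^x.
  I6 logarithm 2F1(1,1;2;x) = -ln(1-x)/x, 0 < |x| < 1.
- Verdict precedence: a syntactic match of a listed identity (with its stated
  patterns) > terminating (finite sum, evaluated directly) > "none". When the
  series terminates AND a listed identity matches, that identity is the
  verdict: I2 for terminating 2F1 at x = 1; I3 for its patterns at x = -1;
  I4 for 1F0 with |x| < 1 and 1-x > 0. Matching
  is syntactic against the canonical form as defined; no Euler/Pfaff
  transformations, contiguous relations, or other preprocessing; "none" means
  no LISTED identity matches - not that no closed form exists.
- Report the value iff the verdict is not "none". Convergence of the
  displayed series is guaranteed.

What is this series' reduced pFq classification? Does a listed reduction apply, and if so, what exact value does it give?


Classification (C = -\frac{1}{2}): 2F1 with upper {-\frac{1}{2}, -\frac{1}{3}}, lower {\frac{1}{12}}, argument x = \frac{1}{2}. Verdict: none here - no I1-I6 shape fits x = \frac{1}{2} with lower {\frac{1}{12}}.

Structural cue: t_0 = -\frac{1}{2} here, and striking the common factor k^2 + 1 reduces the term (C = -1/2, x = 1/2).
Consecutive-term ratio: r(k) = \frac{1}{2} * (k-\frac{1}{2}) (k-\frac{1}{3}) / [(k+\frac{1}{12}) (k+1)] - rational; roots negated = parameters, x = \frac{1}{2}, C = -\frac{1}{2}.


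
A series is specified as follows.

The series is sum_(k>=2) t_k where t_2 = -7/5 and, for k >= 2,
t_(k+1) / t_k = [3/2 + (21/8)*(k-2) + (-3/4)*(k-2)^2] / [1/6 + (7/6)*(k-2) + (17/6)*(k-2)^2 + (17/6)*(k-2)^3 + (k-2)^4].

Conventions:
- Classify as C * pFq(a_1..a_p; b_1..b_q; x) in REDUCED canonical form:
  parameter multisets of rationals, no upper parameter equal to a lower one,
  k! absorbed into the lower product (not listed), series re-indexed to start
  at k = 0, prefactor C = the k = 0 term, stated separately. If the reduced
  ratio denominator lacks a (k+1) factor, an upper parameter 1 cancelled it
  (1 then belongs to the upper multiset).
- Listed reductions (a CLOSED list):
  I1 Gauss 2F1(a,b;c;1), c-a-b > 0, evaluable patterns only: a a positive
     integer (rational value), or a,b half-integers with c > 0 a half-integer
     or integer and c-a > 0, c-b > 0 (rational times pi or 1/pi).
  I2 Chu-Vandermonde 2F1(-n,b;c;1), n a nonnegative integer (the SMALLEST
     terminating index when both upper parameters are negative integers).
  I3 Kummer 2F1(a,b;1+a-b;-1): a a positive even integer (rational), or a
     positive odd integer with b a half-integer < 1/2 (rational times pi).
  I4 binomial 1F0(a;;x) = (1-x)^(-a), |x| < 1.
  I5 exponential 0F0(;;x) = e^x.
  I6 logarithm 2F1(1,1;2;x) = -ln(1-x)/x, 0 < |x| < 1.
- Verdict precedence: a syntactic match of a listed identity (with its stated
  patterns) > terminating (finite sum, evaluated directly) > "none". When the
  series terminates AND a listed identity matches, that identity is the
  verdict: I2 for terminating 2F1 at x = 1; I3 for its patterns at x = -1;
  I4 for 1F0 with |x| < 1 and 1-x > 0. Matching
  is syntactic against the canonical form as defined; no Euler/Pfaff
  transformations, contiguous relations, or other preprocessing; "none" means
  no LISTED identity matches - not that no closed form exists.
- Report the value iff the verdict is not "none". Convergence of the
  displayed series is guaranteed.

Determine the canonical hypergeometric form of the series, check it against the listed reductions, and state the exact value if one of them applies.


Structural cue: t_0 being -7/5, factor the ratio over Q (prefactor -7/5): negated roots = parameters.
Term ratio: r(k) = (-3/4) * (k-4) / [(k+1/3) (k+1) (k+1)] - poly over poly, x = (-3/4) from leading terms; C = -7/5 at k = 0.

Prefactor -7/5, argument -3/4: 1F2 with upper {-4} over lower {1/3, 1}. Verdict: terminating at k = 4: the factor (-4)_k kills every later term; summing the 5 survivors is exact. Value: -8069387/409600.


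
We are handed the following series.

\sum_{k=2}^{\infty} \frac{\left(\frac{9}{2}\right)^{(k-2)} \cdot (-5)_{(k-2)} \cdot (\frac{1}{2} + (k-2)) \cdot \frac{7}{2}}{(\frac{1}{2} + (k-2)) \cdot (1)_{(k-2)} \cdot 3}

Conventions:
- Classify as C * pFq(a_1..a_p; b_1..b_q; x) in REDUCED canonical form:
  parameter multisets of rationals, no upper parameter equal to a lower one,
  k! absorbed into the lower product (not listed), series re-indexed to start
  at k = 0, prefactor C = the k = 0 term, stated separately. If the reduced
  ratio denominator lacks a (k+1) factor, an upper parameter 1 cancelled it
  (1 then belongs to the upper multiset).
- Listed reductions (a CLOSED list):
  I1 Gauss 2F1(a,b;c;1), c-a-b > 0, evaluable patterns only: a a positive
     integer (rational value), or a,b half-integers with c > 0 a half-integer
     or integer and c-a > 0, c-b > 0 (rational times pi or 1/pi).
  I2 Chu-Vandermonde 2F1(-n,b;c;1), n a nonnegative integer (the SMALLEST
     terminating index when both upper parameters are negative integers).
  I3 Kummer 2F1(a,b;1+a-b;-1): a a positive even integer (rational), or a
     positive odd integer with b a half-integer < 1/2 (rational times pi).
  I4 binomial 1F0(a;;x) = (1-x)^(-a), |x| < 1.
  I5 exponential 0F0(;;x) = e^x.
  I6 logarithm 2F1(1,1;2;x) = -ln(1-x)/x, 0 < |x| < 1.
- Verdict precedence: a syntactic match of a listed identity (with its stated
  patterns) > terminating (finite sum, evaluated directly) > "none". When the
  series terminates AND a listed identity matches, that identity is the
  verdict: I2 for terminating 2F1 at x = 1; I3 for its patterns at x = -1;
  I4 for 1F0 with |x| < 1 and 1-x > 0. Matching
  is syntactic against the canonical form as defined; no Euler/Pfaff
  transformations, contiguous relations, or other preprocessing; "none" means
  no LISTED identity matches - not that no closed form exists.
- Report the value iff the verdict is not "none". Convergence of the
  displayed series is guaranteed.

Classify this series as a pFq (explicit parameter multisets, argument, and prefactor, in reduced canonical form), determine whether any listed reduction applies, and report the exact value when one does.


The series (x = \frac{9}{2}) is 1F0: upper {-5}, lower {-}, prefactor \frac{7}{6}. Verdict: terminating (-5 upstairs). 6 nonzero terms in all; added directly. Hence: -\frac{117649}{192}.

Structural cue: t_0 = \frac{7}{6} here, and the constant factors (C = 7/6) combine into one prefactor.
Adjacent-term ratio: r(k) = \frac{9}{2} * (k-5) / [(k+1)] - rational in k. x = \frac{9}{2}; t_0 = \frac{7}{6}; negate the roots.


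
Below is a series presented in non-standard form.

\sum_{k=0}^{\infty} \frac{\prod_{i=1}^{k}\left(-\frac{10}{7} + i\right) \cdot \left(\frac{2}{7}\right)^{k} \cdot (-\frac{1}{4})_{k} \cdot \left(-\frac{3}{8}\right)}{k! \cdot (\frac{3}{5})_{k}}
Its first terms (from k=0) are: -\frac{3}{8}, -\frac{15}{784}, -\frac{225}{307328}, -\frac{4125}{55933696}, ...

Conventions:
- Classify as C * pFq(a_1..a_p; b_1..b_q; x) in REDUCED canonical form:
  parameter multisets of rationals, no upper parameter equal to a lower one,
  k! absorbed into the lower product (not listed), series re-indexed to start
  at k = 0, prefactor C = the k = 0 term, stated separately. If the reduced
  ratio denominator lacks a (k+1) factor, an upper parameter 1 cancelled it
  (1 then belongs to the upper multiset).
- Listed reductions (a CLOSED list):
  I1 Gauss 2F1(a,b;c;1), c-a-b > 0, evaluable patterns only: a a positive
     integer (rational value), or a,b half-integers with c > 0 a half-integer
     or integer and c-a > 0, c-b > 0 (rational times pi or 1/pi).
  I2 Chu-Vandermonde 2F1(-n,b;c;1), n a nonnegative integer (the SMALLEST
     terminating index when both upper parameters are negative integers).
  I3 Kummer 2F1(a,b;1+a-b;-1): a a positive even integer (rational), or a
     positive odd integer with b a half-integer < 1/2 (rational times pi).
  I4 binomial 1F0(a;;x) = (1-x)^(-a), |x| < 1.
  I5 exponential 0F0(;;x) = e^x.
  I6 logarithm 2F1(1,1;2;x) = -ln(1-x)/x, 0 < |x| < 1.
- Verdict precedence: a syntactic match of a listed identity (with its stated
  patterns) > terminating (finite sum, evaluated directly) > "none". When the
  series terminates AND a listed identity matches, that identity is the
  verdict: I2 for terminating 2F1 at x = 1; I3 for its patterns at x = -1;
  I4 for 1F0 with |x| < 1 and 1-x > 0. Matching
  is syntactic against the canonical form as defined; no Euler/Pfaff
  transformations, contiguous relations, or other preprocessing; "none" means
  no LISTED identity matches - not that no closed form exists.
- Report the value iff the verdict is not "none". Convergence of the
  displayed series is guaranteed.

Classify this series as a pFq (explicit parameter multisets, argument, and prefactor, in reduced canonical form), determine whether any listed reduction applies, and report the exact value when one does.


Prefactor -\frac{3}{8}, argument \frac{2}{7}: 2F1 with upper {-\frac{3}{7}, -\frac{1}{4}} over lower {\frac{3}{5}}. Verdict: none - this 2F1 at x = \frac{2}{7} matches no listed pattern, and upper {-\frac{3}{7}, -\frac{1}{4}} holds no stopper.

Key step: t_0 = -\frac{3}{8} here, and the running product (C = -3/8) telescopes to a rising factorial.
Term ratio: r(k) = \frac{2}{7} * (k-\frac{3}{7}) (k-\frac{1}{4}) / [(k+\frac{3}{5}) (k+1)] - rational in k. x = \frac{2}{7}; t_0 = -\frac{3}{8}; negate the roots.


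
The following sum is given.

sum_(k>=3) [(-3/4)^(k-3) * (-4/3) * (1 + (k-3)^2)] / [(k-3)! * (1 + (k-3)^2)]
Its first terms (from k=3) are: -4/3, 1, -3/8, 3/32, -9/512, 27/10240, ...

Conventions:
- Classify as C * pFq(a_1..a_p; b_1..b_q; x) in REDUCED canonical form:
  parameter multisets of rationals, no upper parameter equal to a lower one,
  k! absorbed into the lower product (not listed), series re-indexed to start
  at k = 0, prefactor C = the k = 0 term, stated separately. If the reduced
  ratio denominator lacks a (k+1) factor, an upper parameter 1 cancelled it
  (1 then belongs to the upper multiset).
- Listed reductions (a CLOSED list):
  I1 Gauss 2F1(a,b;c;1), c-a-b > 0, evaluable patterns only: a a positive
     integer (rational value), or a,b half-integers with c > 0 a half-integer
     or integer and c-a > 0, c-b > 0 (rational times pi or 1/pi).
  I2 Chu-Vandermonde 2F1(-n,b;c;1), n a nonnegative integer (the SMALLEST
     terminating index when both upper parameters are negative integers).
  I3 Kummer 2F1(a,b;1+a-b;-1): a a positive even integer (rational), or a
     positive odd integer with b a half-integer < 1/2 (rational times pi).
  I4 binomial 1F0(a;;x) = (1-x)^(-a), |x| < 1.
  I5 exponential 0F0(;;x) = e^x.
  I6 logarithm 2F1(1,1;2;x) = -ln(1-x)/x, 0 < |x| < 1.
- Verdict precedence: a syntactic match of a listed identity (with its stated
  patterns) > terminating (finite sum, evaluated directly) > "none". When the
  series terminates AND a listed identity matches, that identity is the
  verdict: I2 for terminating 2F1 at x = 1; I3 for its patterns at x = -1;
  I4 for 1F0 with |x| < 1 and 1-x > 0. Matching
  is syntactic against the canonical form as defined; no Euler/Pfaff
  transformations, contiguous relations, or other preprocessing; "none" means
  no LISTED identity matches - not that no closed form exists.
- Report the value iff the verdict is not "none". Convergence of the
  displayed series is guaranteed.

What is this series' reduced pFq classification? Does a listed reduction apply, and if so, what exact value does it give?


Canonical form: C = -4/3 times 0F0 with upper {-}, lower {-}, x = -3/4. Verdict: the exponential series (I5) fires (the 0F0 exponential series at x = -3/4). Sum: (-4/3) * e^(-3/4).

Structural cue: from the first term -4/3: striking the common factor k^2 + 1 reduces the term (prefactor -4/3).
Ratio: r(k) = (-3/4) * 1 / [(k+1)] ; factor over Q: parameters, x = (-3/4), and C = -4/3.


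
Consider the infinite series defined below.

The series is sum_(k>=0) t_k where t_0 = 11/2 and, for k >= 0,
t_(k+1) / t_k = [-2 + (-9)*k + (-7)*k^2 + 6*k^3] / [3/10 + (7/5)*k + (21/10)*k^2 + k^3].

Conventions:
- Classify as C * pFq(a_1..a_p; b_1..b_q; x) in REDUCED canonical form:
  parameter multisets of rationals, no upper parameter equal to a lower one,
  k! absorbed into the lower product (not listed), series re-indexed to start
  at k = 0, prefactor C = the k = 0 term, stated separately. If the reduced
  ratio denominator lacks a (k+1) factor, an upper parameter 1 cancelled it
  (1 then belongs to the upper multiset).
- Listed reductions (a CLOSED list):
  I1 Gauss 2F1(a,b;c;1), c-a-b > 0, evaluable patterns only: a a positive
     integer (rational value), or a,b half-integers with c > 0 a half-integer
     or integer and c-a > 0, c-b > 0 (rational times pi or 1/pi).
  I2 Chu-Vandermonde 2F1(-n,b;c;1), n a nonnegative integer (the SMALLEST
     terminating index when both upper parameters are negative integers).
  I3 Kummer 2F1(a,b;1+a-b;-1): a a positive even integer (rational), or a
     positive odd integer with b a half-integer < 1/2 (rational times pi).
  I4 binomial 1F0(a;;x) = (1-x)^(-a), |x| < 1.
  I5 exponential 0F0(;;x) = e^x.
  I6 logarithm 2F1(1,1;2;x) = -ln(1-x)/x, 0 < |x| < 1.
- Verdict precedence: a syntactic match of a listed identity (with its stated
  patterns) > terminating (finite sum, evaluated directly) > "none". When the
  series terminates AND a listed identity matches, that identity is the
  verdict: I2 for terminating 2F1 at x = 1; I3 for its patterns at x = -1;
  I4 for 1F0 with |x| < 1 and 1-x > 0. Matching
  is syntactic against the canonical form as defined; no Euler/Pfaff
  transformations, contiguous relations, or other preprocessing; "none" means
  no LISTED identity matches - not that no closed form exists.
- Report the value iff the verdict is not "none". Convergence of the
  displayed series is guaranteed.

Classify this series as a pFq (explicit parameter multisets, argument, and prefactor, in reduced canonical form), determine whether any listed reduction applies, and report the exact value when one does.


This is 11/2 * 2F1(-2, 1/3; 3/5; 6) in reduced canonical form. Verdict: terminating - no listed pattern fits, but -2 in the upper list cuts the series at k = 2; direct evaluation. Exact value: 121/2.

Key observation: with t_0 = 11/2, factor the ratio over Q (prefactor 11/2): negated roots = parameters.
Term ratio: r(k) = 6 * (k-2) (k+1/3) / [(k+3/5) (k+1)] - rational in k. x = 6; t_0 = 11/2; negate the roots.
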